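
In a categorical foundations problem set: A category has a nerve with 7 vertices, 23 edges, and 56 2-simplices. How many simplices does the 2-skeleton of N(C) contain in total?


The 2-skeleton of the nerve N(C) consists of simplices in dimensions 0, 1, 2:
  |N(C)_0| = 7 (objects)
  |N(C)_1| = 23 (morphisms)
  |N(C)_2| = 56 (composable pairs)
Total = 7 + 23 + 56 = 86

86


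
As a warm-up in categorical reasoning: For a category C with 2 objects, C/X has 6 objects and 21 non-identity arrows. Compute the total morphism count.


In the slice category C/X, objects are morphisms to X.
Identity morphisms: 6 (one per object of C/X).
Non-identity morphisms: 21.
Total = 6 + 21 = 27

27


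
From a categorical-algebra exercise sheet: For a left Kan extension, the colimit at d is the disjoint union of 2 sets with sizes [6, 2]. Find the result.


Pointwise, the left Kan extension (Lan_F H)(d) is the colimit, indexed
by the comma category (F downarrow d), of H composed with the
projection (F downarrow d) -> C. Here that colimit is given
as a coproduct (disjoint union) of sets, so its cardinality is the
sum of the sizes of the summands.
Coproduct of sets with sizes: 6 + 2
= 8

8


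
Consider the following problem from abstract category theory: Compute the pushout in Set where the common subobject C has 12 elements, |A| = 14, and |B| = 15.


The pushout A +_C B identifies the images of C in A and B.
|A +_C B| = |A| + |B| - |C| (for injections).
= 14 + 15 - 12 = 17

17


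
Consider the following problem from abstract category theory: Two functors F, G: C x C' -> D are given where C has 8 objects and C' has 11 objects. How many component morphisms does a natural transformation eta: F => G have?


A natural transformation eta: F => G assigns one component morphism per
object of the domain category.
The domain is the product category C x C', so
|Ob(C x C')| = |Ob(C)| * |Ob(C')| = 8 * 11 = 88.
Therefore eta has 88 component morphisms.

88


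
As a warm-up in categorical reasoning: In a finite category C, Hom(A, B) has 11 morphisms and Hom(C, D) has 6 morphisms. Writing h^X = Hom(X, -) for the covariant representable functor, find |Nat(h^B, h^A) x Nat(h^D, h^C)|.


By the Yoneda lemma, Nat(h^B, h^A) is isomorphic to Hom(A, B),
so |Nat(h^B, h^A)| = |Hom(A, B)| and |Nat(h^D, h^C)| = |Hom(C, D)|.
|Hom(A, B)| = 11, |Hom(C, D)| = 6.
|Nat(h^B, h^A) x Nat(h^D, h^C)| = 11 * 6 = 66

66


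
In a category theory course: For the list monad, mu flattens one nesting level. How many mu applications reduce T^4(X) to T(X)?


Each application of mu: T^2 -> T removes one layer of nesting.
Starting at depth 4 (i.e., T^4(X)), we need to reach T(X).
Number of mu applications = 4 - 1 = 3

3


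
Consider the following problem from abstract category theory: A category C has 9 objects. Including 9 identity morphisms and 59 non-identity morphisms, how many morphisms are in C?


Each object has an identity morphism, giving 9 identities.
Adding the 59 non-identity morphisms:
Total = 9 + 59 = 68

68


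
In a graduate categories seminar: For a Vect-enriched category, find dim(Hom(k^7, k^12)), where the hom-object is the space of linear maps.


In Vect-enriched categories, Hom(k^n, k^m) is the space of m x n matrices.
dim(Hom(k^7, k^12)) = 12 * 7 = 84

84


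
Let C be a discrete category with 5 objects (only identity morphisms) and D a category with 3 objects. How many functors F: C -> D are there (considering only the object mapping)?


A functor from a discrete category C to D is determined by
where each object maps. Each of the 5 objects of C can map
to any of the 3 objects of D independently.
Number of functors = 3^5 = 243

243


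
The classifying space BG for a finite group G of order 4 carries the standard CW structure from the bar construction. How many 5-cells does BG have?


In the bar-construction CW model of BG, the n-cells are indexed by
n-tuples [g_1|...|g_n] of non-identity elements of G (degenerate
simplices with some g_i = e do not contribute cells), so there are
(|G| - 1)^n n-cells.
For dim = 5 with |G| = 4:
cells = (4 - 1)^5 = 3^5 = 243

243


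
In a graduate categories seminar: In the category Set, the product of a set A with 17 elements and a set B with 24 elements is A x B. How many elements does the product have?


In Set, the product A x B is the Cartesian product.
By the universal property, |A x B| = |A| * |B|.
|A x B| = 17 * 24 = 408

408


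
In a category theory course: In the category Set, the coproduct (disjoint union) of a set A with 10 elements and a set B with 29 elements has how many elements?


In Set, the coproduct A + B is the disjoint union.
|A + B| = |A| + |B| = 10 + 29 = 39

39


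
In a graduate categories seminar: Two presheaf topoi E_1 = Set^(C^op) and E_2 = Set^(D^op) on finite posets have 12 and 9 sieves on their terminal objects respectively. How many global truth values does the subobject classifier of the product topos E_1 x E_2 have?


In a product of presheaf topoi E_1 x E_2, the subobject classifier
is Omega = Omega_1 x Omega_2 (componentwise), so
|Omega(top)| = |Omega_1(top_1)| * |Omega_2(top_2)|.
= 12 * 9 = 108.

108


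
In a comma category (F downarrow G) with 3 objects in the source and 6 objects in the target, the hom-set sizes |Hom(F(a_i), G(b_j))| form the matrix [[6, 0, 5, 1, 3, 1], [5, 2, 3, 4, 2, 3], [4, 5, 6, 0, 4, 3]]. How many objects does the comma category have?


Objects of (F downarrow G) are triples (a, b, h: F(a)->G(b)).
The count equals the sum of all entries in the hom-matrix.
sum(row 0) = 16
sum(row 1) = 19
sum(row 2) = 22
Grand total = 57

57


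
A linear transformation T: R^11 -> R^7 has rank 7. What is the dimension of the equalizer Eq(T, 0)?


The equalizer of f and the zero map is ker(f).
By the rank-nullity theorem: dim(ker(f)) = dim(domain) - rank(f).
dim(ker(f)) = 11 - 7 = 4

4


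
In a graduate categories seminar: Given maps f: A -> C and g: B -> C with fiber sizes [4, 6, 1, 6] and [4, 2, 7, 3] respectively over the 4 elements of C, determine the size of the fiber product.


The pullback A x_C B consists of pairs (a, b) with f(a) = g(b).
For each element c in C, the fiber product has |f^-1(c)| * |g^-1(c)| elements.
Summing over C: 4 * 4 + 6 * 2 + 1 * 7 + 6 * 3
= 16 + 12 + 7 + 18 = 53

53


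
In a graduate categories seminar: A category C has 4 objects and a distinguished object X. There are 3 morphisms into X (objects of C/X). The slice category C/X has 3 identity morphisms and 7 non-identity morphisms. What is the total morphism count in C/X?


In the slice category C/X, objects are morphisms to X.
Identity morphisms: 3 (one per object of C/X).
Non-identity morphisms: 7.
Total = 3 + 7 = 10

10


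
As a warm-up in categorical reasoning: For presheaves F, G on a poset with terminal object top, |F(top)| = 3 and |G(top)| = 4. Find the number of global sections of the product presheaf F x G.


Global sections of a presheaf on a poset with terminal top satisfy
Gamma(H) ~ H(top). Presheaves admit pointwise products, so
(F x G)(top) = F(top) x G(top) (Cartesian product).
|Gamma(F x G)| = |F(top)| * |G(top)| = 3 * 4 = 12.

12


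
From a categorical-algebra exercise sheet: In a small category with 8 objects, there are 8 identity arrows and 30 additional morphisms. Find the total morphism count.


Each object has an identity morphism, giving 8 identities.
Adding the 30 non-identity morphisms:
Total = 8 + 30 = 38

38


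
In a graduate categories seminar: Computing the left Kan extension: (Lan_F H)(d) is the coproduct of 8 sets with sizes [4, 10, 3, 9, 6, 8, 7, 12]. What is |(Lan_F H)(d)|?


Pointwise, the left Kan extension (Lan_F H)(d) is the colimit, indexed
by the comma category (F downarrow d), of H composed with the
projection (F downarrow d) -> C. Here that colimit is given
as a coproduct (disjoint union) of sets, so its cardinality is the
sum of the sizes of the summands.
Coproduct of sets with sizes: 4 + 10 + 3 + 9 + 6 + 8 + 7 + 12
= 59

59


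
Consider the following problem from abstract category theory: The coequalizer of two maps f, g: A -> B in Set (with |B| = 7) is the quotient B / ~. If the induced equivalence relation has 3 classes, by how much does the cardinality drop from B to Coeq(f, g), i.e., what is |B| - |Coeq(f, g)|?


The coequalizer Coeq(f, g) = B / ~ has one element per equivalence class.
|B| = 7, |Coeq(f, g)| = 3.
|B| - |Coeq(f, g)| = 7 - 3 = 4.

4


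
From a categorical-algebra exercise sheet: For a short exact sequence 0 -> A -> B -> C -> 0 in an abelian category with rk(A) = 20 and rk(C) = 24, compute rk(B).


For a short exact sequence 0 -> A -> B -> C -> 0,
rank is additive: rank(B) = rank(A) + rank(C).
rank(B) = 20 + 24 = 44

44


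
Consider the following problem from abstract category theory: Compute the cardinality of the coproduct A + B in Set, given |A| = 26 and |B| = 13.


In Set, the coproduct A + B is the disjoint union.
|A + B| = |A| + |B| = 26 + 13 = 39

39


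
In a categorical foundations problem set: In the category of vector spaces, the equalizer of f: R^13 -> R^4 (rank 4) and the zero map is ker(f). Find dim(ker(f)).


The equalizer of f and the zero map is ker(f).
By the rank-nullity theorem: dim(ker(f)) = dim(domain) - rank(f).
dim(ker(f)) = 13 - 4 = 9

9


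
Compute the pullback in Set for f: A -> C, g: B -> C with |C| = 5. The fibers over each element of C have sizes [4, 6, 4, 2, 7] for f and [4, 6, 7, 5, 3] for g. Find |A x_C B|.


The pullback A x_C B consists of pairs (a, b) with f(a) = g(b).
For each element c in C, the fiber product has |f^-1(c)| * |g^-1(c)| elements.
Summing over C: 4 * 4 + 6 * 6 + 4 * 7 + 2 * 5 + 7 * 3
= 16 + 36 + 28 + 10 + 21 = 111

111


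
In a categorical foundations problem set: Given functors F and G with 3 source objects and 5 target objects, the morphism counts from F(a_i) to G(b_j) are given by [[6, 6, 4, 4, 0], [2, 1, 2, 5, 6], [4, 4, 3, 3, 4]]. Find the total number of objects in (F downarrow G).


Objects of (F downarrow G) are triples (a, b, h: F(a)->G(b)).
The count equals the sum of all entries in the hom-matrix.
sum(row 0) = 20
sum(row 1) = 16
sum(row 2) = 18
Grand total = 54

54


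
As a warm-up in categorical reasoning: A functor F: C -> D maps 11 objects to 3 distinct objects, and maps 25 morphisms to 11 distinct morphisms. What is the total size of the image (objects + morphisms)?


The image of F consists of distinct objects and distinct morphisms.
|Im(F)| on objects = 3
|Im(F)| on morphisms = 11
Total image cardinality = 3 + 11 = 14

14


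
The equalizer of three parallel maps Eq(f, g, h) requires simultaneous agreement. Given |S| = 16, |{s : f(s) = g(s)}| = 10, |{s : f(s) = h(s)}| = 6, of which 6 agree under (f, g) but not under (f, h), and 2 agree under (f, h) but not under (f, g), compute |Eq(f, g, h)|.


Eq(f, g, h) is the triple-agreement set: points in S where all three
maps take the same value. Using inclusion-exclusion on the pairwise data:
Pair (f, g) agrees on 10 points; pair (f, h) on 6 points.
Points agreeing under (f, g) but not (f, h) = 6; under (f, h) but not (f, g) = 2.
Triple-agreement = agreement-in-(f, g) minus points that agree under (f, g) but not (f, h):
|Eq(f, g, h)| = 10 - 6 = 4
(cross-check via (f, h): 6 - 2 = 4.)

4


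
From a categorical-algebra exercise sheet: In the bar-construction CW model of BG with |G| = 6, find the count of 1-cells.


In the bar-construction CW model of BG, the n-cells are indexed by
n-tuples [g_1|...|g_n] of non-identity elements of G (degenerate
simplices with some g_i = e do not contribute cells), so there are
(|G| - 1)^n n-cells.
For dim = 1 with |G| = 6:
cells = (6 - 1)^1 = 5^1 = 5

5


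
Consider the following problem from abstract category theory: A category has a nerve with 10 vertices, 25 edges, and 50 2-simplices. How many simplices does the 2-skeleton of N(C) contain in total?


The 2-skeleton of the nerve N(C) consists of simplices in dimensions 0, 1, 2:
  |N(C)_0| = 10 (objects)
  |N(C)_1| = 25 (morphisms)
  |N(C)_2| = 50 (composable pairs)
Total = 10 + 25 + 50 = 85

85


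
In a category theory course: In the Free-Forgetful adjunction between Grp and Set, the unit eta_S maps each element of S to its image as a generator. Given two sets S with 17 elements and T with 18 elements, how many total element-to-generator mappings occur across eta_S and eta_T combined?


The unit eta_X: X -> U(F(X)) of the Free-Forgetful adjunction
maps each element of X to a generator of F(X). For X = S + T (disjoint
union in Set), |S + T| = |S| + |T|.
Total mappings = 17 + 18 = 35.

35


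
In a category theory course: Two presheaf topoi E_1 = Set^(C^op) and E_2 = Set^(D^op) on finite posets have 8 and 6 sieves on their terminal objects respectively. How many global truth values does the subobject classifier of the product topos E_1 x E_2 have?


In a product of presheaf topoi E_1 x E_2, the subobject classifier
is Omega = Omega_1 x Omega_2 (componentwise), so
|Omega(top)| = |Omega_1(top_1)| * |Omega_2(top_2)|.
= 8 * 6 = 48.

48


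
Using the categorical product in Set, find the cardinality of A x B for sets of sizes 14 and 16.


In Set, the product A x B is the Cartesian product.
By the universal property, |A x B| = |A| * |B|.
|A x B| = 14 * 16 = 224

224


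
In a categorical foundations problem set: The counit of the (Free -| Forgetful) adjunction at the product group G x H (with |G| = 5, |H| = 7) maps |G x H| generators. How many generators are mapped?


The counit epsilon_K: F(U(K)) -> K of the Free-Forgetful adjunction
maps |K| generators of F(U(K)) into K. For K = G x H (the product group),
|G x H| = |G| * |H|.
Total generators mapped = 5 * 7 = 35.

35


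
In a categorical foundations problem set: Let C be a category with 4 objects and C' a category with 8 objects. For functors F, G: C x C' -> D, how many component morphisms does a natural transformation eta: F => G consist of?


A natural transformation eta: F => G assigns one component morphism per
object of the domain category.
The domain is the product category C x C', so
|Ob(C x C')| = |Ob(C)| * |Ob(C')| = 4 * 8 = 32.
Therefore eta has 32 component morphisms.

32


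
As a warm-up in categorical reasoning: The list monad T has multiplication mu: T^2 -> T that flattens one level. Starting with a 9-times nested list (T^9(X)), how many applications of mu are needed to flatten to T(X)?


Each application of mu: T^2 -> T removes one layer of nesting.
Starting at depth 9 (i.e., T^9(X)), we need to reach T(X).
Number of mu applications = 9 - 1 = 8

8


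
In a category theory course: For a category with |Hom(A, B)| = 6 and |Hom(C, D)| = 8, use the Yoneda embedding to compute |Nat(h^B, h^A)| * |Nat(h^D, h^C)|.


By the Yoneda lemma, Nat(h^B, h^A) is isomorphic to Hom(A, B),
so |Nat(h^B, h^A)| = |Hom(A, B)| and |Nat(h^D, h^C)| = |Hom(C, D)|.
|Hom(A, B)| = 6, |Hom(C, D)| = 8.
|Nat(h^B, h^A) x Nat(h^D, h^C)| = 6 * 8 = 48

48


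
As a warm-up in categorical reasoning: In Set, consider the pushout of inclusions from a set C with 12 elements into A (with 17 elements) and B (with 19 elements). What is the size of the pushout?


The pushout A +_C B identifies the images of C in A and B.
|A +_C B| = |A| + |B| - |C| (for injections).
= 17 + 19 - 12 = 24

24


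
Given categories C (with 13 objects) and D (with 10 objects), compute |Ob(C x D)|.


The product category C x D has objects that are pairs (c, d).
Number of pairs = |Ob(C)| * |Ob(D)| = 13 * 10 = 130

130


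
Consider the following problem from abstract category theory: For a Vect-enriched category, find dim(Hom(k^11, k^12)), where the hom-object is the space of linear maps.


In Vect-enriched categories, Hom(k^n, k^m) is the space of m x n matrices.
dim(Hom(k^11, k^12)) = 12 * 11 = 132

132


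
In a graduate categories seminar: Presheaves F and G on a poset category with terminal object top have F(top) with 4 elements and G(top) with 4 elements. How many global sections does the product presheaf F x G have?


Global sections of a presheaf on a poset with terminal top satisfy
Gamma(H) ~ H(top). Presheaves admit pointwise products, so
(F x G)(top) = F(top) x G(top) (Cartesian product).
|Gamma(F x G)| = |F(top)| * |G(top)| = 4 * 4 = 16.

16


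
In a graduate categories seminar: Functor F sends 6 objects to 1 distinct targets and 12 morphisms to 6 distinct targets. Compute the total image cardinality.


The image of F consists of distinct objects and distinct morphisms.
|Im(F)| on objects = 1
|Im(F)| on morphisms = 6
Total image cardinality = 1 + 6 = 7

7


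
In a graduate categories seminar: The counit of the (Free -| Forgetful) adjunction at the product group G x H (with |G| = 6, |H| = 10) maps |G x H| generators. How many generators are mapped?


The counit epsilon_K: F(U(K)) -> K of the Free-Forgetful adjunction
maps |K| generators of F(U(K)) into K. For K = G x H (the product group),
|G x H| = |G| * |H|.
Total generators mapped = 6 * 10 = 60.

60


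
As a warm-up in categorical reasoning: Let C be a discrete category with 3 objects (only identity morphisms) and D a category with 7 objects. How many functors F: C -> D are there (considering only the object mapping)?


A functor from a discrete category C to D is determined by
where each object maps. Each of the 3 objects of C can map
to any of the 7 objects of D independently.
Number of functors = 7^3 = 343

343


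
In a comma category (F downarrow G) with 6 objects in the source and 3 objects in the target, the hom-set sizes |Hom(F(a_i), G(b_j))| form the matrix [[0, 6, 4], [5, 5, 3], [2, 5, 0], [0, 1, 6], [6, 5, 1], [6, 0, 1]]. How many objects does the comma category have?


Objects of (F downarrow G) are triples (a, b, h: F(a)->G(b)).
The count equals the sum of all entries in the hom-matrix.
sum(row 0) = 10
sum(row 1) = 13
sum(row 2) = 7
sum(row 3) = 7
sum(row 4) = 12
sum(row 5) = 7
Grand total = 56

56


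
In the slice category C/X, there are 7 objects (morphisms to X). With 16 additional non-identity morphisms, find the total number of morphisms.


In the slice category C/X, objects are morphisms to X.
Identity morphisms: 7 (one per object of C/X).
Non-identity morphisms: 16.
Total = 7 + 16 = 23

23


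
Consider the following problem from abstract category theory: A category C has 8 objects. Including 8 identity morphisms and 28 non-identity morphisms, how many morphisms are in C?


Each object has an identity morphism, giving 8 identities.
Adding the 28 non-identity morphisms:
Total = 8 + 28 = 36

36


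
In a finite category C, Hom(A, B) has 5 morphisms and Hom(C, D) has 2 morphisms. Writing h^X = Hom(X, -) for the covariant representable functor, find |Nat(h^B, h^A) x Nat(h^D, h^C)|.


By the Yoneda lemma, Nat(h^B, h^A) is isomorphic to Hom(A, B),
so |Nat(h^B, h^A)| = |Hom(A, B)| and |Nat(h^D, h^C)| = |Hom(C, D)|.
|Hom(A, B)| = 5, |Hom(C, D)| = 2.
|Nat(h^B, h^A) x Nat(h^D, h^C)| = 5 * 2 = 10

10


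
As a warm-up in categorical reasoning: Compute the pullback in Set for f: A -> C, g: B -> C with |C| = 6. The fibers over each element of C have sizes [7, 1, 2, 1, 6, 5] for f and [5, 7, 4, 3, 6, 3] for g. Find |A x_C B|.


The pullback A x_C B consists of pairs (a, b) with f(a) = g(b).
For each element c in C, the fiber product has |f^-1(c)| * |g^-1(c)| elements.
Summing over C: 7 * 5 + 1 * 7 + 2 * 4 + 1 * 3 + 6 * 6 + 5 * 3
= 35 + 7 + 8 + 3 + 36 + 15 = 104

104


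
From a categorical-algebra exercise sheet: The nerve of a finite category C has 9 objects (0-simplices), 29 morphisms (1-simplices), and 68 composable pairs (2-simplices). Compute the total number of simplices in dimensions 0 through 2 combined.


The 2-skeleton of the nerve N(C) consists of simplices in dimensions 0, 1, 2:
  |N(C)_0| = 9 (objects)
  |N(C)_1| = 29 (morphisms)
  |N(C)_2| = 68 (composable pairs)
Total = 9 + 29 + 68 = 106

106


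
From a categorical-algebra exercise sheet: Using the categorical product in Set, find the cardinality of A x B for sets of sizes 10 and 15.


In Set, the product A x B is the Cartesian product.
By the universal property, |A x B| = |A| * |B|.
|A x B| = 10 * 15 = 150

150


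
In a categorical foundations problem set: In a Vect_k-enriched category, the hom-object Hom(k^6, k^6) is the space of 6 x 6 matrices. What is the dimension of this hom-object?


In Vect-enriched categories, Hom(k^n, k^m) is the space of m x n matrices.
dim(Hom(k^6, k^6)) = 6 * 6 = 36

36


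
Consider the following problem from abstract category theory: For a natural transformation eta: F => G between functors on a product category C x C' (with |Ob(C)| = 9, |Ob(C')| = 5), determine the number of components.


A natural transformation eta: F => G assigns one component morphism per
object of the domain category.
The domain is the product category C x C', so
|Ob(C x C')| = |Ob(C)| * |Ob(C')| = 9 * 5 = 45.
Therefore eta has 45 component morphisms.

45


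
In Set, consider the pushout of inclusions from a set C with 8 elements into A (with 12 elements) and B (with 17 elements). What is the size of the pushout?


The pushout A +_C B identifies the images of C in A and B.
|A +_C B| = |A| + |B| - |C| (for injections).
= 12 + 17 - 8 = 21

21


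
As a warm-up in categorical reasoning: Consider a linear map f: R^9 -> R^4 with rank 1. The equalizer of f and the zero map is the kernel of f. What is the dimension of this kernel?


The equalizer of f and the zero map is ker(f).
By the rank-nullity theorem: dim(ker(f)) = dim(domain) - rank(f).
dim(ker(f)) = 9 - 1 = 8

8


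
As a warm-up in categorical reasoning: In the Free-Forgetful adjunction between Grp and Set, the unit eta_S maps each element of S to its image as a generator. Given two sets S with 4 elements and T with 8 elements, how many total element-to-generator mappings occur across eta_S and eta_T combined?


The unit eta_X: X -> U(F(X)) of the Free-Forgetful adjunction
maps each element of X to a generator of F(X). For X = S + T (disjoint
union in Set), |S + T| = |S| + |T|.
Total mappings = 4 + 8 = 12.

12


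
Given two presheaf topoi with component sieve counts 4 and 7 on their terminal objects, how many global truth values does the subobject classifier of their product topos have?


In a product of presheaf topoi E_1 x E_2, the subobject classifier
is Omega = Omega_1 x Omega_2 (componentwise), so
|Omega(top)| = |Omega_1(top_1)| * |Omega_2(top_2)|.
= 4 * 7 = 28.

28


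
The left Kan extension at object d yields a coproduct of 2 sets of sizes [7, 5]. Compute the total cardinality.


Pointwise, the left Kan extension (Lan_F H)(d) is the colimit, indexed
by the comma category (F downarrow d), of H composed with the
projection (F downarrow d) -> C. Here that colimit is given
as a coproduct (disjoint union) of sets, so its cardinality is the
sum of the sizes of the summands.
Coproduct of sets with sizes: 7 + 5
= 12

12


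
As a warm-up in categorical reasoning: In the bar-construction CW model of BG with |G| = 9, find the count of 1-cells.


In the bar-construction CW model of BG, the n-cells are indexed by
n-tuples [g_1|...|g_n] of non-identity elements of G (degenerate
simplices with some g_i = e do not contribute cells), so there are
(|G| - 1)^n n-cells.
For dim = 1 with |G| = 9:
cells = (9 - 1)^1 = 8^1 = 8

8


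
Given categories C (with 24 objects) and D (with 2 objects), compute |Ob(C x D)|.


The product category C x D has objects that are pairs (c, d).
Number of pairs = |Ob(C)| * |Ob(D)| = 24 * 2 = 48

48


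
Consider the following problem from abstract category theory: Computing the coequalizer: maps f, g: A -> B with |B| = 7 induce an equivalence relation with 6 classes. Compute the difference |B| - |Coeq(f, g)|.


The coequalizer Coeq(f, g) = B / ~ has one element per equivalence class.
|B| = 7, |Coeq(f, g)| = 6.
|B| - |Coeq(f, g)| = 7 - 6 = 1.

1


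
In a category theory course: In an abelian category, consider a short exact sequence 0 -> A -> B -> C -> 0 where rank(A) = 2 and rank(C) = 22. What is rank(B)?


For a short exact sequence 0 -> A -> B -> C -> 0,
rank is additive: rank(B) = rank(A) + rank(C).
rank(B) = 2 + 22 = 24

24


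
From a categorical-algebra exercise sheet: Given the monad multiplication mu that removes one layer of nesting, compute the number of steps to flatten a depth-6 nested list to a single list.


Each application of mu: T^2 -> T removes one layer of nesting.
Starting at depth 6 (i.e., T^6(X)), we need to reach T(X).
Number of mu applications = 6 - 1 = 5

5


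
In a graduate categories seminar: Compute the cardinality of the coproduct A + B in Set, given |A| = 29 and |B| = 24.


In Set, the coproduct A + B is the disjoint union.
|A + B| = |A| + |B| = 29 + 24 = 53

53


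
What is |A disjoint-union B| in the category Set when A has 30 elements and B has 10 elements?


In Set, the coproduct A + B is the disjoint union.
|A + B| = |A| + |B| = 30 + 10 = 40

40


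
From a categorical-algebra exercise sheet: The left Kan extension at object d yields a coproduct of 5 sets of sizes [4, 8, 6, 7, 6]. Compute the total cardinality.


Pointwise, the left Kan extension (Lan_F H)(d) is the colimit, indexed
by the comma category (F downarrow d), of H composed with the
projection (F downarrow d) -> C. Here that colimit is given
as a coproduct (disjoint union) of sets, so its cardinality is the
sum of the sizes of the summands.
Coproduct of sets with sizes: 4 + 8 + 6 + 7 + 6
= 31

31


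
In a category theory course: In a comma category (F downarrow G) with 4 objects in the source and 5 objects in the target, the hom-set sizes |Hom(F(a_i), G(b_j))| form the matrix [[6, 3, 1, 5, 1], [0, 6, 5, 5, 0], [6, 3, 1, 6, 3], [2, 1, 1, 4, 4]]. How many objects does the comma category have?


Objects of (F downarrow G) are triples (a, b, h: F(a)->G(b)).
The count equals the sum of all entries in the hom-matrix.
sum(row 0) = 16
sum(row 1) = 16
sum(row 2) = 19
sum(row 3) = 12
Grand total = 63

63


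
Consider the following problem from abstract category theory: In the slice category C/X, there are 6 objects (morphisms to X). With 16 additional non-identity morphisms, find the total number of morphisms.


In the slice category C/X, objects are morphisms to X.
Identity morphisms: 6 (one per object of C/X).
Non-identity morphisms: 16.
Total = 6 + 16 = 22

22


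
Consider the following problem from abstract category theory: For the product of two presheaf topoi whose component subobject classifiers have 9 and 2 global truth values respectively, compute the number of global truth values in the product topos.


In a product of presheaf topoi E_1 x E_2, the subobject classifier
is Omega = Omega_1 x Omega_2 (componentwise), so
|Omega(top)| = |Omega_1(top_1)| * |Omega_2(top_2)|.
= 9 * 2 = 18.

18


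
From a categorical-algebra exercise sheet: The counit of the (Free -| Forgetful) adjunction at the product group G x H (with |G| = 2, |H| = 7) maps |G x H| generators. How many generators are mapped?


The counit epsilon_K: F(U(K)) -> K of the Free-Forgetful adjunction
maps |K| generators of F(U(K)) into K. For K = G x H (the product group),
|G x H| = |G| * |H|.
Total generators mapped = 2 * 7 = 14.

14


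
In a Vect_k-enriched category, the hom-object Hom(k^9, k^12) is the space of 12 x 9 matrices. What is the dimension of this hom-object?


In Vect-enriched categories, Hom(k^n, k^m) is the space of m x n matrices.
dim(Hom(k^9, k^12)) = 12 * 9 = 108

108


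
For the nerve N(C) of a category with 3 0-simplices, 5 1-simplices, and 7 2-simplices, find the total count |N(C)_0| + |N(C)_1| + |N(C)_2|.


The 2-skeleton of the nerve N(C) consists of simplices in dimensions 0, 1, 2:
  |N(C)_0| = 3 (objects)
  |N(C)_1| = 5 (morphisms)
  |N(C)_2| = 7 (composable pairs)
Total = 3 + 5 + 7 = 15

15


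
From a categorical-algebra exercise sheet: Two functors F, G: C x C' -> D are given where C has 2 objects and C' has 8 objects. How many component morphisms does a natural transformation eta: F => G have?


A natural transformation eta: F => G assigns one component morphism per
object of the domain category.
The domain is the product category C x C', so
|Ob(C x C')| = |Ob(C)| * |Ob(C')| = 2 * 8 = 16.
Therefore eta has 16 component morphisms.

16


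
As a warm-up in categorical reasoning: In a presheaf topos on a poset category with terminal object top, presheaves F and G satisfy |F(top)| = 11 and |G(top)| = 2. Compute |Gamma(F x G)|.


Global sections of a presheaf on a poset with terminal top satisfy
Gamma(H) ~ H(top). Presheaves admit pointwise products, so
(F x G)(top) = F(top) x G(top) (Cartesian product).
|Gamma(F x G)| = |F(top)| * |G(top)| = 11 * 2 = 22.

22


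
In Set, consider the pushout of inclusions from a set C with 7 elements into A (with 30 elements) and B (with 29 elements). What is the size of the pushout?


The pushout A +_C B identifies the images of C in A and B.
|A +_C B| = |A| + |B| - |C| (for injections).
= 30 + 29 - 7 = 52

52


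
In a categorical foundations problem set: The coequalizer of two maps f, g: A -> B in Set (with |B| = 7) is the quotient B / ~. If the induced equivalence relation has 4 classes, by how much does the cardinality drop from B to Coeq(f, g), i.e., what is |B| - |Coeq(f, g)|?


The coequalizer Coeq(f, g) = B / ~ has one element per equivalence class.
|B| = 7, |Coeq(f, g)| = 4.
|B| - |Coeq(f, g)| = 7 - 4 = 3.

3


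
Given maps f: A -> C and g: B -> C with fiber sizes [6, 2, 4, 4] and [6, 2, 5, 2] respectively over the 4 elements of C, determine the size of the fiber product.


The pullback A x_C B consists of pairs (a, b) with f(a) = g(b).
For each element c in C, the fiber product has |f^-1(c)| * |g^-1(c)| elements.
Summing over C: 6 * 6 + 2 * 2 + 4 * 5 + 4 * 2
= 36 + 4 + 20 + 8 = 68

68


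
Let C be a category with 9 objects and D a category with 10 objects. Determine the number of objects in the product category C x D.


The product category C x D has objects that are pairs (c, d).
Number of pairs = |Ob(C)| * |Ob(D)| = 9 * 10 = 90

90


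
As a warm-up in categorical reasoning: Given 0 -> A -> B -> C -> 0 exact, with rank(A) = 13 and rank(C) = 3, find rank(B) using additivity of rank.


For a short exact sequence 0 -> A -> B -> C -> 0,
rank is additive: rank(B) = rank(A) + rank(C).
rank(B) = 13 + 3 = 16

16


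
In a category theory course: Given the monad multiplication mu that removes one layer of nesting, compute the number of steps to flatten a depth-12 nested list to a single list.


Each application of mu: T^2 -> T removes one layer of nesting.
Starting at depth 12 (i.e., T^12(X)), we need to reach T(X).
Number of mu applications = 12 - 1 = 11

11


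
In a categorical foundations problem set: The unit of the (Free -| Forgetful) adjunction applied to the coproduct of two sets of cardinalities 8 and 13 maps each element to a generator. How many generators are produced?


The unit eta_X: X -> U(F(X)) of the Free-Forgetful adjunction
maps each element of X to a generator of F(X). For X = S + T (disjoint
union in Set), |S + T| = |S| + |T|.
Total mappings = 8 + 13 = 21.

21


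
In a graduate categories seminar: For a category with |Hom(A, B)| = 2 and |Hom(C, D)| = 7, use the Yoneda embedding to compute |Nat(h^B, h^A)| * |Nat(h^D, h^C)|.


By the Yoneda lemma, Nat(h^B, h^A) is isomorphic to Hom(A, B),
so |Nat(h^B, h^A)| = |Hom(A, B)| and |Nat(h^D, h^C)| = |Hom(C, D)|.
|Hom(A, B)| = 2, |Hom(C, D)| = 7.
|Nat(h^B, h^A) x Nat(h^D, h^C)| = 2 * 7 = 14

14


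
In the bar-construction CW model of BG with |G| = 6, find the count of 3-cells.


In the bar-construction CW model of BG, the n-cells are indexed by
n-tuples [g_1|...|g_n] of non-identity elements of G (degenerate
simplices with some g_i = e do not contribute cells), so there are
(|G| - 1)^n n-cells.
For dim = 3 with |G| = 6:
cells = (6 - 1)^3 = 5^3 = 125

125


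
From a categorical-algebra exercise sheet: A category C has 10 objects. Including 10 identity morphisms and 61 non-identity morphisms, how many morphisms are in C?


Each object has an identity morphism, giving 10 identities.
Adding the 61 non-identity morphisms:
Total = 10 + 61 = 71

71


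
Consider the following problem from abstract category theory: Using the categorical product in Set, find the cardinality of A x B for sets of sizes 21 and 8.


In Set, the product A x B is the Cartesian product.
By the universal property, |A x B| = |A| * |B|.
|A x B| = 21 * 8 = 168

168


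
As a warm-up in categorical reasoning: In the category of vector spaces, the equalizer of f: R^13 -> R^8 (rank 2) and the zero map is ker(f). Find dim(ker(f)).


The equalizer of f and the zero map is ker(f).
By the rank-nullity theorem: dim(ker(f)) = dim(domain) - rank(f).
dim(ker(f)) = 13 - 2 = 11

11


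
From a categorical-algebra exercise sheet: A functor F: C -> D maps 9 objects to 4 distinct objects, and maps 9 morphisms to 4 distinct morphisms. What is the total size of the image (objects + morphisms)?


The image of F consists of distinct objects and distinct morphisms.
|Im(F)| on objects = 4
|Im(F)| on morphisms = 4
Total image cardinality = 4 + 4 = 8

8


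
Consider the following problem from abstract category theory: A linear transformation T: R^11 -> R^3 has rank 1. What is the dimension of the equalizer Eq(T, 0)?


The equalizer of f and the zero map is ker(f).
By the rank-nullity theorem: dim(ker(f)) = dim(domain) - rank(f).
dim(ker(f)) = 11 - 1 = 10

10


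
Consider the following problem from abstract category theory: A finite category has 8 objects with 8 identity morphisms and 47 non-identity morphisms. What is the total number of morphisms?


Each object has an identity morphism, giving 8 identities.
Adding the 47 non-identity morphisms:
Total = 8 + 47 = 55

55


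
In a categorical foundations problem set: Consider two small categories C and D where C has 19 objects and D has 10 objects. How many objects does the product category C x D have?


The product category C x D has objects that are pairs (c, d).
Number of pairs = |Ob(C)| * |Ob(D)| = 19 * 10 = 190

190


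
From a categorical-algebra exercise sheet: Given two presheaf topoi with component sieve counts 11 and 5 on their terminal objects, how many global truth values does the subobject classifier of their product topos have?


In a product of presheaf topoi E_1 x E_2, the subobject classifier
is Omega = Omega_1 x Omega_2 (componentwise), so
|Omega(top)| = |Omega_1(top_1)| * |Omega_2(top_2)|.
= 11 * 5 = 55.

55


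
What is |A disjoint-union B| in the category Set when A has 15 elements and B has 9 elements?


In Set, the coproduct A + B is the disjoint union.
|A + B| = |A| + |B| = 15 + 9 = 24

24


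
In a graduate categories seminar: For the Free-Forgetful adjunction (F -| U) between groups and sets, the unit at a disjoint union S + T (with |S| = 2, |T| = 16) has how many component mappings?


The unit eta_X: X -> U(F(X)) of the Free-Forgetful adjunction
maps each element of X to a generator of F(X). For X = S + T (disjoint
union in Set), |S + T| = |S| + |T|.
Total mappings = 2 + 16 = 18.

18


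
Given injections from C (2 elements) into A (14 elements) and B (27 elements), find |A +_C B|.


The pushout A +_C B identifies the images of C in A and B.
|A +_C B| = |A| + |B| - |C| (for injections).
= 14 + 27 - 2 = 39

39


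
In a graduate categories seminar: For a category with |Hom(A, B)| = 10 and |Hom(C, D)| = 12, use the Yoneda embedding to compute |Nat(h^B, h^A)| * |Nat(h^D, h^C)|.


By the Yoneda lemma, Nat(h^B, h^A) is isomorphic to Hom(A, B),
so |Nat(h^B, h^A)| = |Hom(A, B)| and |Nat(h^D, h^C)| = |Hom(C, D)|.
|Hom(A, B)| = 10, |Hom(C, D)| = 12.
|Nat(h^B, h^A) x Nat(h^D, h^C)| = 10 * 12 = 120

120


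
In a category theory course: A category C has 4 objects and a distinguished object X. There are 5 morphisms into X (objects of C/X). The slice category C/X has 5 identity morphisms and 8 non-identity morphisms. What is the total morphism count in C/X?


In the slice category C/X, objects are morphisms to X.
Identity morphisms: 5 (one per object of C/X).
Non-identity morphisms: 8.
Total = 5 + 8 = 13

13


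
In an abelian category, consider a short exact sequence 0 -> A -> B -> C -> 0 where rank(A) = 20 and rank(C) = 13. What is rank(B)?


For a short exact sequence 0 -> A -> B -> C -> 0,
rank is additive: rank(B) = rank(A) + rank(C).
rank(B) = 20 + 13 = 33

33


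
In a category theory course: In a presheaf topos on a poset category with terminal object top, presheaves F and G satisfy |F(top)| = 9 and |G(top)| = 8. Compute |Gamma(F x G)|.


Global sections of a presheaf on a poset with terminal top satisfy
Gamma(H) ~ H(top). Presheaves admit pointwise products, so
(F x G)(top) = F(top) x G(top) (Cartesian product).
|Gamma(F x G)| = |F(top)| * |G(top)| = 9 * 8 = 72.

72


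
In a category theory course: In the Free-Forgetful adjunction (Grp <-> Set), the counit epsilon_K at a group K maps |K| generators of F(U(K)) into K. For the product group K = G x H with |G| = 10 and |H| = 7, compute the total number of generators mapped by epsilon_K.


The counit epsilon_K: F(U(K)) -> K of the Free-Forgetful adjunction
maps |K| generators of F(U(K)) into K. For K = G x H (the product group),
|G x H| = |G| * |H|.
Total generators mapped = 10 * 7 = 70.

70


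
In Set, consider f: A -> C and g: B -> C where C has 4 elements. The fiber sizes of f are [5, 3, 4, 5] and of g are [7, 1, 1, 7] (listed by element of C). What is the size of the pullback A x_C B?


The pullback A x_C B consists of pairs (a, b) with f(a) = g(b).
For each element c in C, the fiber product has |f^-1(c)| * |g^-1(c)| elements.
Summing over C: 5 * 7 + 3 * 1 + 4 * 1 + 5 * 7
= 35 + 3 + 4 + 35 = 77

77


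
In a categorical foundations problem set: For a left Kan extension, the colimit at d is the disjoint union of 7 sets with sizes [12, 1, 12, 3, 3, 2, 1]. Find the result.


Pointwise, the left Kan extension (Lan_F H)(d) is the colimit, indexed
by the comma category (F downarrow d), of H composed with the
projection (F downarrow d) -> C. Here that colimit is given
as a coproduct (disjoint union) of sets, so its cardinality is the
sum of the sizes of the summands.
Coproduct of sets with sizes: 12 + 1 + 12 + 3 + 3 + 2 + 1
= 34

34


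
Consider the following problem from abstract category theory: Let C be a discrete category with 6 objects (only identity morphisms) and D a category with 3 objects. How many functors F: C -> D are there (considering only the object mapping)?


A functor from a discrete category C to D is determined by
where each object maps. Each of the 6 objects of C can map
to any of the 3 objects of D independently.
Number of functors = 3^6 = 729

729


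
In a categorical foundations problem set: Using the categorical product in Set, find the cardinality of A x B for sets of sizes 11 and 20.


In Set, the product A x B is the Cartesian product.
By the universal property, |A x B| = |A| * |B|.
|A x B| = 11 * 20 = 220

220


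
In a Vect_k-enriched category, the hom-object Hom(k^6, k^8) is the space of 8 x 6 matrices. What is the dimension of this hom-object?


In Vect-enriched categories, Hom(k^n, k^m) is the space of m x n matrices.
dim(Hom(k^6, k^8)) = 8 * 6 = 48

48


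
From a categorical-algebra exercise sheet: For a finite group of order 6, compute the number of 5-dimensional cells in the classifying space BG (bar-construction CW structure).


In the bar-construction CW model of BG, the n-cells are indexed by
n-tuples [g_1|...|g_n] of non-identity elements of G (degenerate
simplices with some g_i = e do not contribute cells), so there are
(|G| - 1)^n n-cells.
For dim = 5 with |G| = 6:
cells = (6 - 1)^5 = 5^5 = 3125

3125


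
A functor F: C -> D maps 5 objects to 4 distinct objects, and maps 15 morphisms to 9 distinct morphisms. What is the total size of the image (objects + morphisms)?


The image of F consists of distinct objects and distinct morphisms.
|Im(F)| on objects = 4
|Im(F)| on morphisms = 9
Total image cardinality = 4 + 9 = 13

13
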